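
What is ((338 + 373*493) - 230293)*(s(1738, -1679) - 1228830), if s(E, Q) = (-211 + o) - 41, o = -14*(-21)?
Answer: 56605348008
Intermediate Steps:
o = 294
s(E, Q) = 42 (s(E, Q) = (-211 + 294) - 41 = 83 - 41 = 42)
((338 + 373*493) - 230293)*(s(1738, -1679) - 1228830) = ((338 + 373*493) - 230293)*(42 - 1228830) = ((338 + 183889) - 230293)*(-1228788) = (184227 - 230293)*(-1228788) = -46066*(-1228788) = 56605348008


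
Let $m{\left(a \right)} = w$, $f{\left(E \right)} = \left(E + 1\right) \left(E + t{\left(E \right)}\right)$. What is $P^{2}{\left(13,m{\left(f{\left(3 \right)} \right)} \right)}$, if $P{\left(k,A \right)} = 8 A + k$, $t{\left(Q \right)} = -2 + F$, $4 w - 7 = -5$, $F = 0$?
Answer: $289$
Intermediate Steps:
$w = \frac{1}{2}$ ($w = \frac{7}{4} + \frac{1}{4} \left(-5\right) = \frac{7}{4} - \frac{5}{4} = \frac{1}{2} \approx 0.5$)
$t{\left(Q \right)} = -2$ ($t{\left(Q \right)} = -2 + 0 = -2$)
$f{\left(E \right)} = \left(1 + E\right) \left(-2 + E\right)$ ($f{\left(E \right)} = \left(E + 1\right) \left(E - 2\right) = \left(1 + E\right) \left(-2 + E\right)$)
$m{\left(a \right)} = \frac{1}{2}$
$P{\left(k,A \right)} = k + 8 A$
$P^{2}{\left(13,m{\left(f{\left(3 \right)} \right)} \right)} = \left(13 + 8 \cdot \frac{1}{2}\right)^{2} = \left(13 + 4\right)^{2} = 17^{2} = 289$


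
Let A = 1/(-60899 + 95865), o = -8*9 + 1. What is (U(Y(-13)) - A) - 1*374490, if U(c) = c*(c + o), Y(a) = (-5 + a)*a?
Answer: -11760744169/34966 ≈ -3.3635e+5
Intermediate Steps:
Y(a) = a*(-5 + a)
o = -71 (o = -72 + 1 = -71)
U(c) = c*(-71 + c) (U(c) = c*(c - 71) = c*(-71 + c))
A = 1/34966 ≈ 2.8599e-5
(U(Y(-13)) - A) - 1*374490 = ((-13*(-5 - 13))*(-71 - 13*(-5 - 13)) - 1*1/34966) - 1*374490 = ((-13*(-18))*(-71 - 13*(-18)) - 1/34966) - 374490 = (234*(-71 + 234) - 1/34966) - 374490 = (234*163 - 1/34966) - 374490 = (38142 - 1/34966) - 374490 = 1333673171/34966 - 374490 = -11760744169/34966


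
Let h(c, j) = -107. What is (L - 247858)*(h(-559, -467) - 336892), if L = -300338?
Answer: 184741503804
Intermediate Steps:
(L - 247858)*(h(-559, -467) - 336892) = (-300338 - 247858)*(-107 - 336892) = -548196*(-336999) = 184741503804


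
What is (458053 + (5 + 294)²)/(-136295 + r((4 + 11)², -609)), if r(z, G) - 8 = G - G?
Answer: -547454/136287 ≈ -4.0169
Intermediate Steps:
r(z, G) = 8 (r(z, G) = 8 + (G - G) = 8 + 0 = 8)
(458053 + (5 + 294)²)/(-136295 + r((4 + 11)², -609)) = (458053 + (5 + 294)²)/(-136295 + 8) = (458053 + 299²)/(-136287) = (458053 + 89401)*(-1/136287) = 547454*(-1/136287) = -547454/136287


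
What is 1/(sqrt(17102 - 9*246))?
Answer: sqrt(3722)/7444 ≈ 0.0081956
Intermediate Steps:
1/(sqrt(17102 - 9*246)) = 1/(sqrt(17102 - 2214)) = 1/(sqrt(14888)) = 1/(2*sqrt(3722)) = sqrt(3722)/7444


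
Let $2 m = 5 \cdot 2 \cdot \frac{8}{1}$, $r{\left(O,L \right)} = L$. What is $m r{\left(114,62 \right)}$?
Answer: $2480$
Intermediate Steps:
$m = 40$ ($m = \frac{5 \cdot 2 \cdot \frac{8}{1}}{2} = \frac{10 \cdot 8 \cdot 1}{2} = \frac{10 \cdot 8}{2} = \frac{1}{2} \cdot 80 = 40$)
$m r{\left(114,62 \right)} = 40 \cdot 62 = 2480$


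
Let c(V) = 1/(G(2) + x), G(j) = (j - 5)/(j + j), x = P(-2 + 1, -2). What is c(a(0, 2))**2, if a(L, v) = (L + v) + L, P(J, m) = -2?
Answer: 16/121 ≈ 0.13223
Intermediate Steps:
x = -2
G(j) = (-5 + j)/(2*j) (G(j) = (-5 + j)/((2*j)) = (-5 + j)*(1/(2*j)) = (-5 + j)/(2*j))
a(L, v) = v + 2*L
c(V) = -4/11 (c(V) = 1/((1/2)*(-5 + 2)/2 - 2) = 1/((1/2)*(1/2)*(-3) - 2) = 1/(-3/4 - 2) = 1/(-11/4) = -4/11)
c(a(0, 2))**2 = (-4/11)**2 = 16/121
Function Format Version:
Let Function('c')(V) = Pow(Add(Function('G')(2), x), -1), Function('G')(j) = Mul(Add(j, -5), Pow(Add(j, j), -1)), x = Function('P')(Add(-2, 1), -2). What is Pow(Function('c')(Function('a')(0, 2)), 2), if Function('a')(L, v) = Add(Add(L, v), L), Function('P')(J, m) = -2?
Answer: Rational(16, 121) ≈ 0.13223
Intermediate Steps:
x = -2
Function('G')(j) = Mul(Rational(1, 2), Pow(j, -1), Add(-5, j)) (Function('G')(j) = Mul(Add(-5, j), Pow(Mul(2, j), -1)) = Mul(Add(-5, j), Mul(Rational(1, 2), Pow(j, -1))) = Mul(Rational(1, 2), Pow(j, -1), Add(-5, j)))
Function('a')(L, v) = Add(v, Mul(2, L))
Function('c')(V) = Rational(-4, 11) (Function('c')(V) = Pow(Add(Mul(Rational(1, 2), Pow(2, -1), Add(-5, 2)), -2), -1) = Pow(Add(Mul(Rational(1, 2), Rational(1, 2), -3), -2), -1) = Pow(Add(Rational(-3, 4), -2), -1) = Pow(Rational(-11, 4), -1) = Rational(-4, 11))
Pow(Function('c')(Function('a')(0, 2)), 2) = Pow(Rational(-4, 11), 2) = Rational(16, 121)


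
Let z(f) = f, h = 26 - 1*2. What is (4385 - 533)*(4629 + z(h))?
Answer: 17923356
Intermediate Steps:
h = 24 (h = 26 - 2 = 24)
(4385 - 533)*(4629 + z(h)) = (4385 - 533)*(4629 + 24) = 3852*4653 = 17923356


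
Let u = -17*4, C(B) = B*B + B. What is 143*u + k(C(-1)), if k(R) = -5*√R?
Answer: -9724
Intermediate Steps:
C(B) = B + B² (C(B) = B² + B = B + B²)
u = -68
143*u + k(C(-1)) = 143*(-68) - 5*I*√(1 - 1) = -9724 - 5*√(-1*0) = -9724 - 5*√0 = -9724 - 5*0 = -9724 + 0 = -9724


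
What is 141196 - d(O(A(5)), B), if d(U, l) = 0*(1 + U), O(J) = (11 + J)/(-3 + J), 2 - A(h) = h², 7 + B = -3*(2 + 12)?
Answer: 141196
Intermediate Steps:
B = -49 (B = -7 - 3*(2 + 12) = -7 - 3*14 = -7 - 42 = -49)
A(h) = 2 - h²
O(J) = (11 + J)/(-3 + J)
d(U, l) = 0
141196 - d(O(A(5)), B) = 141196 - 1*0 = 141196 + 0 = 141196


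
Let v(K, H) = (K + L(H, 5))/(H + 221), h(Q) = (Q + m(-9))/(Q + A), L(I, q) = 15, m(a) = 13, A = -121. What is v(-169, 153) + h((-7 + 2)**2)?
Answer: -659/816 ≈ -0.80760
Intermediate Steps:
h(Q) = (13 + Q)/(-121 + Q) (h(Q) = (Q + 13)/(Q - 121) = (13 + Q)/(-121 + Q))
v(K, H) = (15 + K)/(221 + H) (v(K, H) = (K + 15)/(H + 221) = (15 + K)/(221 + H))
v(-169, 153) + h((-7 + 2)**2) = (15 - 169)/(221 + 153) + (13 + (-7 + 2)**2)/(-121 + (-7 + 2)**2) = -154/374 + (13 + (-5)**2)/(-121 + (-5)**2) = (1/374)*(-154) + (13 + 25)/(-121 + 25) = -7/17 + 38/(-96) = -7/17 - 1/96*38 = -7/17 - 19/48 = -659/816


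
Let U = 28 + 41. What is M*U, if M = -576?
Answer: -39744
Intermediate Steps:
U = 69
M*U = -576*69 = -39744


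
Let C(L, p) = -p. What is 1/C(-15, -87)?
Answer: 1/87 ≈ 0.011494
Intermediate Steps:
1/C(-15, -87) = 1/(-1*(-87)) = 1/87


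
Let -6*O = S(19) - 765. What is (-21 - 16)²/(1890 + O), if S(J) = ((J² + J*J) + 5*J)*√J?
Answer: 49715235/66924367 + 3355419*√19/66924367 ≈ 0.96140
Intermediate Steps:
S(J) = √J*(2*J² + 5*J) (S(J) = ((J² + J²) + 5*J)*√J = (2*J² + 5*J)*√J = √J*(2*J² + 5*J))
O = 255/2 - 817*√19/6 (O = -(19^(3/2)*(5 + 2*19) - 765)/6 = -((19*√19)*(5 + 38) - 765)/6 = -((19*√19)*43 - 765)/6 = -(817*√19 - 765)/6 = -(-765 + 817*√19)/6 = 255/2 - 817*√19/6 ≈ -466.04)
(-21 - 16)²/(1890 + O) = (-21 - 16)²/(1890 + (255/2 - 817*√19/6)) = (-37)²/(4035/2 - 817*√19/6) = 1369/(4035/2 - 817*√19/6)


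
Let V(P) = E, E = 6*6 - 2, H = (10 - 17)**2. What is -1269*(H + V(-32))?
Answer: -105327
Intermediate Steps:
H = 49 (H = (-7)**2 = 49)
E = 34 (E = 36 - 2 = 34)
V(P) = 34
-1269*(H + V(-32)) = -1269*(49 + 34) = -1269*83 = -105327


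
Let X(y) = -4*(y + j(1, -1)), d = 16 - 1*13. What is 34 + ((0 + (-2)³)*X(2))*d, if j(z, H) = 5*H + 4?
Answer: 130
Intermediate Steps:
d = 3 (d = 16 - 13 = 3)
j(z, H) = 4 + 5*H
X(y) = 4 - 4*y (X(y) = -4*(y + (4 + 5*(-1))) = -4*(y + (4 - 5)) = -4*(y - 1) = -4*(-1 + y) = 4 - 4*y)
34 + ((0 + (-2)³)*X(2))*d = 34 + ((0 + (-2)³)*(4 - 4*2))*3 = 34 + ((0 - 8)*(4 - 8))*3 = 34 - 8*(-4)*3 = 34 + 32*3 = 34 + 96 = 130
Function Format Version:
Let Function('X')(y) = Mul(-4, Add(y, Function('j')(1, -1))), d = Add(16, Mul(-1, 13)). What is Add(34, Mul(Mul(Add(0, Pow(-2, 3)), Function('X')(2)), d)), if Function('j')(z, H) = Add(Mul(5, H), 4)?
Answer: 130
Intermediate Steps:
d = 3 (d = Add(16, -13) = 3)
Function('j')(z, H) = Add(4, Mul(5, H))
Function('X')(y) = Add(4, Mul(-4, y)) (Function('X')(y) = Mul(-4, Add(y, Add(4, Mul(5, -1)))) = Mul(-4, Add(y, Add(4, -5))) = Mul(-4, Add(y, -1)) = Mul(-4, Add(-1, y)) = Add(4, Mul(-4, y)))
Add(34, Mul(Mul(Add(0, Pow(-2, 3)), Function('X')(2)), d)) = Add(34, Mul(Mul(Add(0, Pow(-2, 3)), Add(4, Mul(-4, 2))), 3)) = Add(34, Mul(Mul(Add(0, -8), Add(4, -8)), 3)) = Add(34, Mul(Mul(-8, -4), 3)) = Add(34, Mul(32, 3)) = Add(34, 96) = 130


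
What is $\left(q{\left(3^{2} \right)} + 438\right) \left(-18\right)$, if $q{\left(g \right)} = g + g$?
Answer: $-8208$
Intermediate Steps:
$q{\left(g \right)} = 2 g$
$\left(q{\left(3^{2} \right)} + 438\right) \left(-18\right) = \left(2 \cdot 3^{2} + 438\right) \left(-18\right) = \left(2 \cdot 9 + 438\right) \left(-18\right) = \left(18 + 438\right) \left(-18\right) = 456 \left(-18\right) = -8208$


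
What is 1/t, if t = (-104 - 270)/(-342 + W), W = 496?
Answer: -7/17 ≈ -0.41176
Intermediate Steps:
t = -17/7 (t = (-104 - 270)/(-342 + 496) = -374/154 = -374*1/154 = -17/7 ≈ -2.4286)
1/t = 1/(-17/7) = -7/17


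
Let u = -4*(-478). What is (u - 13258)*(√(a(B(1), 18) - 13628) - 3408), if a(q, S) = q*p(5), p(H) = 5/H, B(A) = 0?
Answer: 38667168 - 22692*I*√3407 ≈ 3.8667e+7 - 1.3245e+6*I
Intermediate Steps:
a(q, S) = q (a(q, S) = q*(5/5) = q*(5*(⅕)) = q*1 = q)
u = 1912
(u - 13258)*(√(a(B(1), 18) - 13628) - 3408) = (1912 - 13258)*(√(0 - 13628) - 3408) = -11346*(√(-13628) - 3408) = -11346*(2*I*√3407 - 3408) = -11346*(-3408 + 2*I*√3407) = 38667168 - 22692*I*√3407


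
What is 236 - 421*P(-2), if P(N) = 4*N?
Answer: 3604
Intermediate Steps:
236 - 421*P(-2) = 236 - 1684*(-2) = 236 - 421*(-8) = 236 + 3368 = 3604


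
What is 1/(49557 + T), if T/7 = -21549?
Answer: -1/101286 ≈ -9.8730e-6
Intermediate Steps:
T = -150843 (T = 7*(-21549) = -150843)
1/(49557 + T) = 1/(49557 - 150843) = 1/(-101286) = -1/101286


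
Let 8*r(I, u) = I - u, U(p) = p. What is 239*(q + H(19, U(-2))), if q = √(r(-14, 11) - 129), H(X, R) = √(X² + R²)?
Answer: 239*√365 + 239*I*√2114/4 ≈ 4566.1 + 2747.2*I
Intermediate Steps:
r(I, u) = -u/8 + I/8 (r(I, u) = (I - u)/8 = -u/8 + I/8)
H(X, R) = √(R² + X²)
q = I*√2114/4 (q = √((-⅛*11 + (⅛)*(-14)) - 129) = √((-11/8 - 7/4) - 129) = √(-25/8 - 129) = √(-1057/8) = I*√2114/4 ≈ 11.495*I)
239*(q + H(19, U(-2))) = 239*(I*√2114/4 + √((-2)² + 19²)) = 239*(I*√2114/4 + √(4 + 361)) = 239*(I*√2114/4 + √365) = 239*(√365 + I*√2114/4) = 239*√365 + 239*I*√2114/4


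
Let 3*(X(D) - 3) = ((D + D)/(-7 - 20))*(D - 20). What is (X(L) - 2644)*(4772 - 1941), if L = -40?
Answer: -206399717/27 ≈ -7.6444e+6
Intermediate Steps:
X(D) = 3 - 2*D*(-20 + D)/81 (X(D) = 3 + (((D + D)/(-7 - 20))*(D - 20))/3 = 3 + (((2*D)/(-27))*(-20 + D))/3 = 3 + (((2*D)*(-1/27))*(-20 + D))/3 = 3 + ((-2*D/27)*(-20 + D))/3 = 3 + (-2*D*(-20 + D)/27)/3 = 3 - 2*D*(-20 + D)/81)
(X(L) - 2644)*(4772 - 1941) = ((3 - 2/81*(-40)² + (40/81)*(-40)) - 2644)*(4772 - 1941) = ((3 - 2/81*1600 - 1600/81) - 2644)*2831 = ((3 - 3200/81 - 1600/81) - 2644)*2831 = (-1519/27 - 2644)*2831 = -72907/27*2831 = -206399717/27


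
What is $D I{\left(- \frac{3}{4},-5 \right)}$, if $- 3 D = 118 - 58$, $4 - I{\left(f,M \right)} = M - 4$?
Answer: $-260$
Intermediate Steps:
$I{\left(f,M \right)} = 8 - M$ ($I{\left(f,M \right)} = 4 - \left(M - 4\right) = 4 - \left(-4 + M\right) = 8 - M$)
$D = -20$ ($D = - \frac{118 - 58}{3} = \left(- \frac{1}{3}\right) 60 = -20$)
$D I{\left(- \frac{3}{4},-5 \right)} = - 20 \left(8 - -5\right) = - 20 \left(8 + 5\right) = \left(-20\right) 13 = -260$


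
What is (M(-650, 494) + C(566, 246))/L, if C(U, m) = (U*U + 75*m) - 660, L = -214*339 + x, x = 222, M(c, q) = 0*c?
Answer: -169073/36162 ≈ -4.6754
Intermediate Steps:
M(c, q) = 0
L = -72324 (L = -214*339 + 222 = -72546 + 222 = -72324)
C(U, m) = -660 + U² + 75*m (C(U, m) = (U² + 75*m) - 660 = -660 + U² + 75*m)
(M(-650, 494) + C(566, 246))/L = (0 + (-660 + 566² + 75*246))/(-72324) = (0 + (-660 + 320356 + 18450))*(-1/72324) = (0 + 338146)*(-1/72324) = 338146*(-1/72324) = -169073/36162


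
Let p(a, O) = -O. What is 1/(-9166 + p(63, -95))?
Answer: -1/9071 ≈ -0.00011024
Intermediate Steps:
1/(-9166 + p(63, -95)) = 1/(-9166 - 1*(-95)) = 1/(-9166 + 95) = 1/(-9071) = -1/9071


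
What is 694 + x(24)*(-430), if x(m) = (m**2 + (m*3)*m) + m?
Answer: -1000346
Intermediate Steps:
x(m) = m + 4*m**2 (x(m) = (m**2 + (3*m)*m) + m = (m**2 + 3*m**2) + m = 4*m**2 + m = m + 4*m**2)
694 + x(24)*(-430) = 694 + (24*(1 + 4*24))*(-430) = 694 + (24*(1 + 96))*(-430) = 694 + (24*97)*(-430) = 694 + 2328*(-430) = 694 - 1001040 = -1000346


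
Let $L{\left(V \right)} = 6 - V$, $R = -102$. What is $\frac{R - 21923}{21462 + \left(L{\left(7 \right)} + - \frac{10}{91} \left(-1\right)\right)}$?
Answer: $- \frac{2004275}{1952961} \approx -1.0263$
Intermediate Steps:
$\frac{R - 21923}{21462 + \left(L{\left(7 \right)} + - \frac{10}{91} \left(-1\right)\right)} = \frac{-102 - 21923}{21462 + \left(\left(6 - 7\right) + - \frac{10}{91} \left(-1\right)\right)} = - \frac{22025}{21462 + \left(\left(6 - 7\right) + \left(-10\right) \frac{1}{91} \left(-1\right)\right)} = - \frac{22025}{21462 - \frac{81}{91}} = - \frac{22025}{\frac{1952961}{91}} = \left(-22025\right) \frac{91}{1952961} = - \frac{2004275}{1952961}$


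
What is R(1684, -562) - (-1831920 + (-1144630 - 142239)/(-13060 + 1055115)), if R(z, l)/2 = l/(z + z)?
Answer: 1607346285821443/877410310 ≈ 1.8319e+6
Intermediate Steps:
R(z, l) = l/z (R(z, l) = 2*(l/(z + z)) = 2*(l/((2*z))) = 2*((1/(2*z))*l) = 2*(l/(2*z)) = l/z)
R(1684, -562) - (-1831920 + (-1144630 - 142239)/(-13060 + 1055115)) = -562/1684 - (-1831920 + (-1144630 - 142239)/(-13060 + 1055115)) = -562*1/1684 - (-1831920 - 1286869/1042055) = -281/842 - (-1831920 - 1286869*1/1042055) = -281/842 - (-1831920 - 1286869/1042055) = -281/842 - 1*(-1908962682469/1042055) = -281/842 + 1908962682469/1042055 = 1607346285821443/877410310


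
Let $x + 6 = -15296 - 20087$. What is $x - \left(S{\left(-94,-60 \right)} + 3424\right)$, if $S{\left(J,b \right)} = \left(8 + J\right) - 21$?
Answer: $-38706$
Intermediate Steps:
$S{\left(J,b \right)} = -13 + J$
$x = -35389$ ($x = -6 - 35383 = -35389$)
$x - \left(S{\left(-94,-60 \right)} + 3424\right) = -35389 - \left(\left(-13 - 94\right) + 3424\right) = -35389 - \left(-107 + 3424\right) = -35389 - 3317 = -38706$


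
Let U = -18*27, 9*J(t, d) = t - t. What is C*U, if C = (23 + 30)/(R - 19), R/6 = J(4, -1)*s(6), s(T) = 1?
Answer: 25758/19 ≈ 1355.7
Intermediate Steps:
J(t, d) = 0 (J(t, d) = (t - t)/9 = (⅑)*0 = 0)
R = 0 (R = 6*(0*1) = 6*0 = 0)
C = -53/19 (C = (23 + 30)/(0 - 19) = 53/(-19) = 53*(-1/19) = -53/19 ≈ -2.7895)
U = -486
C*U = -53/19*(-486) = 25758/19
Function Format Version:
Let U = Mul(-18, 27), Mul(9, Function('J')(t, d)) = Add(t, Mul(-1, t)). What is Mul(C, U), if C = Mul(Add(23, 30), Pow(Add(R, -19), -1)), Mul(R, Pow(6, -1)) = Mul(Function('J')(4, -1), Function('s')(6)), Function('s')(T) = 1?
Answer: Rational(25758, 19) ≈ 1355.7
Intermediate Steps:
Function('J')(t, d) = 0 (Function('J')(t, d) = Mul(Rational(1, 9), Add(t, Mul(-1, t))) = Mul(Rational(1, 9), 0) = 0)
R = 0 (R = Mul(6, Mul(0, 1)) = Mul(6, 0) = 0)
C = Rational(-53, 19) (C = Mul(Add(23, 30), Pow(Add(0, -19), -1)) = Mul(53, Pow(-19, -1)) = Mul(53, Rational(-1, 19)) = Rational(-53, 19) ≈ -2.7895)
U = -486
Mul(C, U) = Mul(Rational(-53, 19), -486) = Rational(25758, 19)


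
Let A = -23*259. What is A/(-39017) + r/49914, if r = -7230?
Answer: 2540798/324582423 ≈ 0.0078279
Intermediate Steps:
A = -5957
A/(-39017) + r/49914 = -5957/(-39017) - 7230/49914 = -5957*(-1/39017) - 7230*1/49914 = 5957/39017 - 1205/8319 = 2540798/324582423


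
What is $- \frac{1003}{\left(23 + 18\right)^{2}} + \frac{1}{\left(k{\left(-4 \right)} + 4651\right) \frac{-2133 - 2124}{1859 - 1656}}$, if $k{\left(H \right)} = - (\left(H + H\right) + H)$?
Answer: $- \frac{19910283416}{33368507271} \approx -0.59668$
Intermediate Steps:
$k{\left(H \right)} = - 3 H$ ($k{\left(H \right)} = - (2 H + H) = - 3 H$)
$- \frac{1003}{\left(23 + 18\right)^{2}} + \frac{1}{\left(k{\left(-4 \right)} + 4651\right) \frac{-2133 - 2124}{1859 - 1656}} = - \frac{1003}{\left(23 + 18\right)^{2}} + \frac{1}{\left(\left(-3\right) \left(-4\right) + 4651\right) \frac{-2133 - 2124}{1859 - 1656}} = - \frac{1003}{41^{2}} + \frac{1}{\left(12 + 4651\right) \left(- \frac{4257}{203}\right)} = - \frac{1003}{1681} + \frac{1}{4663 \left(\left(-4257\right) \frac{1}{203}\right)} = \left(-1003\right) \frac{1}{1681} + \frac{1}{4663 \left(- \frac{4257}{203}\right)} = - \frac{1003}{1681} + \frac{1}{4663} \left(- \frac{203}{4257}\right) = - \frac{1003}{1681} - \frac{203}{19850391} = - \frac{19910283416}{33368507271}$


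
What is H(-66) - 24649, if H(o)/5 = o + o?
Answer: -25309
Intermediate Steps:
H(o) = 10*o (H(o) = 5*(o + o) = 5*(2*o) = 10*o)
H(-66) - 24649 = 10*(-66) - 24649 = -660 - 24649 = -25309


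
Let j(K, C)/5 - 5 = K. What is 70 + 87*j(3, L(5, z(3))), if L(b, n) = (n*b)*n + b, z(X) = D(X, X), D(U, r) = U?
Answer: 3550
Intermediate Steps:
z(X) = X
L(b, n) = b + b*n**2 (L(b, n) = (b*n)*n + b = b*n**2 + b = b + b*n**2)
j(K, C) = 25 + 5*K
70 + 87*j(3, L(5, z(3))) = 70 + 87*(25 + 5*3) = 70 + 87*(25 + 15) = 70 + 87*40 = 70 + 3480 = 3550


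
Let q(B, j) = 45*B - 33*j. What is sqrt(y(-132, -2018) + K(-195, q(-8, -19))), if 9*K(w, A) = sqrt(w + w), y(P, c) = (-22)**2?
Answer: sqrt(4356 + I*sqrt(390))/3 ≈ 22.0 + 0.04987*I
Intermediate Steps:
q(B, j) = -33*j + 45*B
y(P, c) = 484
K(w, A) = sqrt(2)*sqrt(w)/9 (K(w, A) = sqrt(w + w)/9 = sqrt(2*w)/9 = (sqrt(2)*sqrt(w))/9 = sqrt(2)*sqrt(w)/9)
sqrt(y(-132, -2018) + K(-195, q(-8, -19))) = sqrt(484 + sqrt(2)*sqrt(-195)/9) = sqrt(484 + sqrt(2)*(I*sqrt(195))/9) = sqrt(484 + I*sqrt(390)/9)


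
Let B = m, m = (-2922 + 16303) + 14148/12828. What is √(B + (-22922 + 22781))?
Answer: √15131415991/1069 ≈ 115.07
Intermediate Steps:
m = 14305468/1069 (m = 13381 + 14148*(1/12828) = 13381 + 1179/1069 = 14305468/1069 ≈ 13382.)
B = 14305468/1069 ≈ 13382.
√(B + (-22922 + 22781)) = √(14305468/1069 + (-22922 + 22781)) = √(14305468/1069 - 141) = √(14154739/1069) = √15131415991/1069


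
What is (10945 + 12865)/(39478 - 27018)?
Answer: 2381/1246 ≈ 1.9109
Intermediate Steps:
(10945 + 12865)/(39478 - 27018) = 23810/12460 = 23810*(1/12460) = 2381/1246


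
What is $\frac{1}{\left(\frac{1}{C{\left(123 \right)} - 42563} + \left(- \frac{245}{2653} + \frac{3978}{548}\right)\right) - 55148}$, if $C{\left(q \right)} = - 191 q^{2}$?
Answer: $- \frac{76124362223}{4197560761662795} \approx -1.8135 \cdot 10^{-5}$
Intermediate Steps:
$\frac{1}{\left(\frac{1}{C{\left(123 \right)} - 42563} + \left(- \frac{245}{2653} + \frac{3978}{548}\right)\right) - 55148} = \frac{1}{\left(\frac{1}{- 191 \cdot 123^{2} - 42563} + \left(- \frac{245}{2653} + \frac{3978}{548}\right)\right) - 55148} = \frac{1}{\left(\frac{1}{\left(-191\right) 15129 - 42563} + \left(\left(-245\right) \frac{1}{2653} + 3978 \cdot \frac{1}{548}\right)\right) - 55148} = \frac{1}{\left(\frac{1}{-2889639 - 42563} + \left(- \frac{35}{379} + \frac{1989}{274}\right)\right) - 55148} = \frac{1}{\left(\frac{1}{-2932202} + \frac{744241}{103846}\right) - 55148} = \frac{1}{\left(- \frac{1}{2932202} + \frac{744241}{103846}\right) - 55148} = \frac{1}{\frac{545566211209}{76124362223} - 55148} = \frac{1}{- \frac{4197560761662795}{76124362223}} = - \frac{76124362223}{4197560761662795}$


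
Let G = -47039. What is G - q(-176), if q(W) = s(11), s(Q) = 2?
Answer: -47041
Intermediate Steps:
q(W) = 2
G - q(-176) = -47039 - 1*2 = -47039 - 2 = -47041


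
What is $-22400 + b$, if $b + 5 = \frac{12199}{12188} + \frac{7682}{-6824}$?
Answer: $- \frac{5293905300}{236281} \approx -22405.0$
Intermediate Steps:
$b = - \frac{1210900}{236281}$ ($b = -5 + \left(\frac{12199}{12188} + \frac{7682}{-6824}\right) = -5 + \left(12199 \cdot \frac{1}{12188} + 7682 \left(- \frac{1}{6824}\right)\right) = -5 + \left(\frac{1109}{1108} - \frac{3841}{3412}\right) = -5 - \frac{29495}{236281} = - \frac{1210900}{236281} \approx -5.1248$)
$-22400 + b = -22400 - \frac{1210900}{236281} = - \frac{5293905300}{236281}$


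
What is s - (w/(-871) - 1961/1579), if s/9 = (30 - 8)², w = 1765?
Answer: 5995340970/1375309 ≈ 4359.3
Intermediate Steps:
s = 4356 (s = 9*(30 - 8)² = 9*22² = 9*484 = 4356)
s - (w/(-871) - 1961/1579) = 4356 - (1765/(-871) - 1961/1579) = 4356 - (1765*(-1/871) - 1961*1/1579) = 4356 - (-1765/871 - 1961/1579) = 4356 - 1*(-4494966/1375309) = 4356 + 4494966/1375309 = 5995340970/1375309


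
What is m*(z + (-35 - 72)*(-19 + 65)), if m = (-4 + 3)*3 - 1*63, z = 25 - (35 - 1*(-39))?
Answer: 328086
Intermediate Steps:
z = -49 (z = 25 - (35 + 39) = 25 - 1*74 = 25 - 74 = -49)
m = -66 (m = -1*3 - 63 = -3 - 63 = -66)
m*(z + (-35 - 72)*(-19 + 65)) = -66*(-49 + (-35 - 72)*(-19 + 65)) = -66*(-49 - 107*46) = -66*(-49 - 4922) = -66*(-4971) = 328086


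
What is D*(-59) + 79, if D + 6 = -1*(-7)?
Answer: 20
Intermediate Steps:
D = 1 (D = -6 - 1*(-7) = -6 + 7 = 1)
D*(-59) + 79 = 1*(-59) + 79 = -59 + 79 = 20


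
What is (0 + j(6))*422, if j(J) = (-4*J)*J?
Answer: -60768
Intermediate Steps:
j(J) = -4*J²
(0 + j(6))*422 = (0 - 4*6²)*422 = (0 - 4*36)*422 = (0 - 144)*422 = -144*422 = -60768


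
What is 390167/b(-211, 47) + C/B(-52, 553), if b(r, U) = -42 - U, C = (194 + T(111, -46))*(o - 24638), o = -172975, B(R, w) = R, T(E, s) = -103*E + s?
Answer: -15268913033/356 ≈ -4.2890e+7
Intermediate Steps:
T(E, s) = s - 103*E
C = 2230062705 (C = (194 + (-46 - 103*111))*(-172975 - 24638) = (194 + (-46 - 11433))*(-197613) = (194 - 11479)*(-197613) = -11285*(-197613) = 2230062705)
390167/b(-211, 47) + C/B(-52, 553) = 390167/(-42 - 1*47) + 2230062705/(-52) = 390167/(-42 - 47) + 2230062705*(-1/52) = 390167/(-89) - 171543285/4 = 390167*(-1/89) - 171543285/4 = -390167/89 - 171543285/4 = -15268913033/356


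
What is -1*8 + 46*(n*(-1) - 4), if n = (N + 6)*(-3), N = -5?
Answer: -54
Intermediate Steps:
n = -3 (n = (-5 + 6)*(-3) = 1*(-3) = -3)
-1*8 + 46*(n*(-1) - 4) = -1*8 + 46*(-3*(-1) - 4) = -8 + 46*(3 - 4) = -8 + 46*(-1) = -8 - 46 = -54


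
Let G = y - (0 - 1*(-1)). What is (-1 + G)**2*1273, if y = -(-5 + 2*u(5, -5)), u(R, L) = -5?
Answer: 215137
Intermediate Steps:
y = 15 (y = -(-5 + 2*(-5)) = -(-5 - 10) = -1*(-15) = 15)
G = 14 (G = 15 - (0 - 1*(-1)) = 15 - (0 + 1) = 15 - 1*1 = 15 - 1 = 14)
(-1 + G)**2*1273 = (-1 + 14)**2*1273 = 13**2*1273 = 169*1273 = 215137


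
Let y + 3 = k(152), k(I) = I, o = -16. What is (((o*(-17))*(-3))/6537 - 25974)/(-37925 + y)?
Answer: 28298809/41156952 ≈ 0.68758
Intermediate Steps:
y = 149 (y = -3 + 152 = 149)
(((o*(-17))*(-3))/6537 - 25974)/(-37925 + y) = ((-16*(-17)*(-3))/6537 - 25974)/(-37925 + 149) = ((272*(-3))*(1/6537) - 25974)/(-37776) = (-816*1/6537 - 25974)*(-1/37776) = (-272/2179 - 25974)*(-1/37776) = -56597618/2179*(-1/37776) = 28298809/41156952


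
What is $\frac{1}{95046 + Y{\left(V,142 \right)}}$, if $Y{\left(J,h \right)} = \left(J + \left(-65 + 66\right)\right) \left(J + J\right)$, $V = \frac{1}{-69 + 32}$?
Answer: $\frac{1369}{130117902} \approx 1.0521 \cdot 10^{-5}$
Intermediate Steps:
$V = - \frac{1}{37}$ ($V = \frac{1}{-37} = - \frac{1}{37} \approx -0.027027$)
$Y{\left(J,h \right)} = 2 J \left(1 + J\right)$ ($Y{\left(J,h \right)} = \left(J + 1\right) 2 J = \left(1 + J\right) 2 J = 2 J \left(1 + J\right)$)
$\frac{1}{95046 + Y{\left(V,142 \right)}} = \frac{1}{95046 + 2 \left(- \frac{1}{37}\right) \left(1 - \frac{1}{37}\right)} = \frac{1}{95046 + 2 \left(- \frac{1}{37}\right) \frac{36}{37}} = \frac{1}{95046 - \frac{72}{1369}} = \frac{1}{\frac{130117902}{1369}} = \frac{1369}{130117902}$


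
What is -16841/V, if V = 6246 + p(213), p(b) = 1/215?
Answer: -329165/122081 ≈ -2.6963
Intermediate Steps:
p(b) = 1/215
V = 1342891/215 (V = 6246 + 1/215 = 1342891/215 ≈ 6246.0)
-16841/V = -16841/1342891/215 = -16841*215/1342891 = -1*329165/122081 = -329165/122081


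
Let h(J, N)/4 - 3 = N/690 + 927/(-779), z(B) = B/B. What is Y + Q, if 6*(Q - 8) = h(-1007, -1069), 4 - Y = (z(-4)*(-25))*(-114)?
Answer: -2288039921/806265 ≈ -2837.8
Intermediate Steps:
z(B) = 1
Y = -2846 (Y = 4 - 1*(-25)*(-114) = 4 - (-25)*(-114) = 4 - 1*2850 = 4 - 2850 = -2846)
h(J, N) = 5640/779 + 2*N/345 (h(J, N) = 12 + 4*(N/690 + 927/(-779)) = 12 + 4*(N*(1/690) + 927*(-1/779)) = 12 + 4*(N/690 - 927/779) = 12 + 4*(-927/779 + N/690) = 12 + (-3708/779 + 2*N/345) = 5640/779 + 2*N/345)
Q = 6590269/806265 (Q = 8 + (5640/779 + (2/345)*(-1069))/6 = 8 + (5640/779 - 2138/345)/6 = 8 + (1/6)*(280298/268755) = 8 + 140149/806265 = 6590269/806265 ≈ 8.1738)
Y + Q = -2846 + 6590269/806265 = -2288039921/806265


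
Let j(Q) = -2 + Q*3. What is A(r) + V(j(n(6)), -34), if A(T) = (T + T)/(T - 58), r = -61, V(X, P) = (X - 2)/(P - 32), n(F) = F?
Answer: 3193/3927 ≈ 0.81309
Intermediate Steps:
j(Q) = -2 + 3*Q
V(X, P) = (-2 + X)/(-32 + P)
A(T) = 2*T/(-58 + T) (A(T) = (2*T)/(-58 + T) = 2*T/(-58 + T))
A(r) + V(j(n(6)), -34) = 2*(-61)/(-58 - 61) + (-2 + (-2 + 3*6))/(-32 - 34) = 2*(-61)/(-119) + (-2 + (-2 + 18))/(-66) = 2*(-61)*(-1/119) - (-2 + 16)/66 = 122/119 - 1/66*14 = 122/119 - 7/33 = 3193/3927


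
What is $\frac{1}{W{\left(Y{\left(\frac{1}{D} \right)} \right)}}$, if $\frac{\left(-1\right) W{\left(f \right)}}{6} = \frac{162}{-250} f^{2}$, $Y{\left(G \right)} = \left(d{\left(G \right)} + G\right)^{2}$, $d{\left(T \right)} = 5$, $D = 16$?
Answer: $\frac{4096000}{10460353203} \approx 0.00039157$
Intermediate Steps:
$Y{\left(G \right)} = \left(5 + G\right)^{2}$
$W{\left(f \right)} = \frac{486 f^{2}}{125}$ ($W{\left(f \right)} = - 6 \frac{162}{-250} f^{2} = - 6 \cdot 162 \left(- \frac{1}{250}\right) f^{2} = - 6 \left(- \frac{81 f^{2}}{125}\right) = \frac{486 f^{2}}{125}$)
$\frac{1}{W{\left(Y{\left(\frac{1}{D} \right)} \right)}} = \frac{1}{\frac{486}{125} \left(\left(5 + \frac{1}{16}\right)^{2}\right)^{2}} = \frac{1}{\frac{486}{125} \left(\left(\frac{81}{16}\right)^{2}\right)^{2}} = \frac{1}{\frac{486}{125} \left(\frac{6561}{256}\right)^{2}} = \frac{1}{\frac{486}{125} \cdot \frac{43046721}{65536}} = \frac{1}{\frac{10460353203}{4096000}} = \frac{4096000}{10460353203}$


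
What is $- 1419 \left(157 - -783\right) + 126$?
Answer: $-1333734$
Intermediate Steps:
$- 1419 \left(157 - -783\right) + 126 = - 1419 \left(157 + 783\right) + 126 = \left(-1419\right) 940 + 126 = -1333860 + 126 = -1333734$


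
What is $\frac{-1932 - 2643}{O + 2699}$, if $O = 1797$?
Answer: $- \frac{4575}{4496} \approx -1.0176$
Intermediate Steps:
$\frac{-1932 - 2643}{O + 2699} = \frac{-1932 - 2643}{1797 + 2699} = - \frac{4575}{4496}$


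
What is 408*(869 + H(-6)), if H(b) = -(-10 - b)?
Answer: 356184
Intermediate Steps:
H(b) = 10 + b
408*(869 + H(-6)) = 408*(869 + (10 - 6)) = 408*(869 + 4) = 408*873 = 356184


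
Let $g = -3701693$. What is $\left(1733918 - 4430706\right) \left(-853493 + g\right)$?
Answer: $12284370942568$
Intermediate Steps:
$\left(1733918 - 4430706\right) \left(-853493 + g\right) = \left(1733918 - 4430706\right) \left(-853493 - 3701693\right) = \left(-2696788\right) \left(-4555186\right) = 12284370942568$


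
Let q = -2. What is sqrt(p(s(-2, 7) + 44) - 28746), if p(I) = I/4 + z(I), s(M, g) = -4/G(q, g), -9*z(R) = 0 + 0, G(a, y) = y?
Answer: I*sqrt(1408022)/7 ≈ 169.51*I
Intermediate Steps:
z(R) = 0 (z(R) = -(0 + 0)/9 = -1/9*0 = 0)
s(M, g) = -4/g
p(I) = I/4 (p(I) = I/4 + 0 = I/4)
sqrt(p(s(-2, 7) + 44) - 28746) = sqrt((-4/7 + 44)/4 - 28746) = sqrt((1/4)*(304/7) - 28746) = sqrt(76/7 - 28746) = sqrt(-201146/7) = I*sqrt(1408022)/7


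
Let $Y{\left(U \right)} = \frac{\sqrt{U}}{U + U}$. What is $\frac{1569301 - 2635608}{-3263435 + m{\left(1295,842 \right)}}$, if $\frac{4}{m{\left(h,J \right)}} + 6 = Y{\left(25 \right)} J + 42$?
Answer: $\frac{640850507}{1961324415} \approx 0.32674$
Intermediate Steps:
$Y{\left(U \right)} = \frac{1}{2 \sqrt{U}}$ ($Y{\left(U \right)} = \frac{\sqrt{U}}{2 U} = \frac{1}{2 U} \sqrt{U} = \frac{1}{2 \sqrt{U}}$)
$m{\left(h,J \right)} = \frac{4}{36 + \frac{J}{10}}$ ($m{\left(h,J \right)} = \frac{4}{-6 + \left(\frac{1}{2 \cdot 5} J + 42\right)} = \frac{4}{-6 + \left(\frac{1}{2} \cdot \frac{1}{5} J + 42\right)} = \frac{4}{-6 + \left(\frac{J}{10} + 42\right)} = \frac{4}{-6 + \left(42 + \frac{J}{10}\right)} = \frac{4}{36 + \frac{J}{10}}$)
$\frac{1569301 - 2635608}{-3263435 + m{\left(1295,842 \right)}} = \frac{1569301 - 2635608}{-3263435 + \frac{40}{360 + 842}} = - \frac{1066307}{-3263435 + \frac{40}{1202}} = - \frac{1066307}{-3263435 + 40 \cdot \frac{1}{1202}} = - \frac{1066307}{-3263435 + \frac{20}{601}} = - \frac{1066307}{- \frac{1961324415}{601}} = \left(-1066307\right) \left(- \frac{601}{1961324415}\right) = \frac{640850507}{1961324415}$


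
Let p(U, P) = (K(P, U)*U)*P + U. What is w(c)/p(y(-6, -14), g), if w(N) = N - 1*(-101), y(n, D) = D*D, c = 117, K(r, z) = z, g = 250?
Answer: 109/4802098 ≈ 2.2698e-5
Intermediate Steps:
y(n, D) = D**2
w(N) = 101 + N (w(N) = N + 101 = 101 + N)
p(U, P) = U + P*U**2 (p(U, P) = (U*U)*P + U = U**2*P + U = P*U**2 + U = U + P*U**2)
w(c)/p(y(-6, -14), g) = (101 + 117)/(((-14)**2*(1 + 250*(-14)**2))) = 218/((196*(1 + 250*196))) = 218/((196*(1 + 49000))) = 218/((196*49001)) = 218/9604196 = 218*(1/9604196) = 109/4802098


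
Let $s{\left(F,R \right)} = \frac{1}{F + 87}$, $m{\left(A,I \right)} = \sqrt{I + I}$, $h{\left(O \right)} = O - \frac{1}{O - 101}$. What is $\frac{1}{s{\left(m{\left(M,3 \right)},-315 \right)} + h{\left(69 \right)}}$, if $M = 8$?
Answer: $\frac{534702432}{36917328139} + \frac{1024 \sqrt{6}}{36917328139} \approx 0.014484$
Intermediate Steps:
$h{\left(O \right)} = O - \frac{1}{-101 + O}$
$m{\left(A,I \right)} = \sqrt{2} \sqrt{I}$ ($m{\left(A,I \right)} = \sqrt{2 I} = \sqrt{2} \sqrt{I}$)
$s{\left(F,R \right)} = \frac{1}{87 + F}$
$\frac{1}{s{\left(m{\left(M,3 \right)},-315 \right)} + h{\left(69 \right)}} = \frac{1}{\frac{1}{87 + \sqrt{2} \sqrt{3}} + \frac{-1 + 69^{2} - 6969}{-101 + 69}} = \frac{1}{\frac{1}{87 + \sqrt{6}} + \frac{-1 + 4761 - 6969}{-32}} = \frac{1}{\frac{1}{87 + \sqrt{6}} - - \frac{2209}{32}} = \frac{1}{\frac{1}{87 + \sqrt{6}} + \frac{2209}{32}} = \frac{1}{\frac{2209}{32} + \frac{1}{87 + \sqrt{6}}}$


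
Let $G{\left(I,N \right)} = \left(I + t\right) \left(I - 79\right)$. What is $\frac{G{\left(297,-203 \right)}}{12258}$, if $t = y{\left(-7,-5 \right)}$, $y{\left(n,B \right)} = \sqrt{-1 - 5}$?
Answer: $\frac{1199}{227} + \frac{109 i \sqrt{6}}{6129} \approx 5.2819 + 0.043562 i$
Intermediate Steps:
$y{\left(n,B \right)} = i \sqrt{6}$ ($y{\left(n,B \right)} = \sqrt{-6} = i \sqrt{6}$)
$t = i \sqrt{6} \approx 2.4495 i$
$G{\left(I,N \right)} = \left(-79 + I\right) \left(I + i \sqrt{6}\right)$ ($G{\left(I,N \right)} = \left(I + i \sqrt{6}\right) \left(I - 79\right) = \left(I + i \sqrt{6}\right) \left(-79 + I\right) = \left(-79 + I\right) \left(I + i \sqrt{6}\right)$)
$\frac{G{\left(297,-203 \right)}}{12258} = \frac{297^{2} - 23463 - 79 i \sqrt{6} + i 297 \sqrt{6}}{12258} = \left(88209 - 23463 - 79 i \sqrt{6} + 297 i \sqrt{6}\right) \frac{1}{12258} = \left(64746 + 218 i \sqrt{6}\right) \frac{1}{12258} = \frac{1199}{227} + \frac{109 i \sqrt{6}}{6129}$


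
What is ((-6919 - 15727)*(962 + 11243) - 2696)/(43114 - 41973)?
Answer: -276397126/1141 ≈ -2.4224e+5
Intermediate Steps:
((-6919 - 15727)*(962 + 11243) - 2696)/(43114 - 41973) = (-22646*12205 - 2696)/1141 = (-276394430 - 2696)*(1/1141) = -276397126*1/1141 = -276397126/1141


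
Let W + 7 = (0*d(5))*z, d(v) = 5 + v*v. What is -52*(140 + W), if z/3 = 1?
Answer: -6916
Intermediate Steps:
z = 3 (z = 3*1 = 3)
d(v) = 5 + v**2
W = -7 (W = -7 + (0*(5 + 5**2))*3 = -7 + (0*(5 + 25))*3 = -7 + (0*30)*3 = -7 + 0*3 = -7 + 0 = -7)
-52*(140 + W) = -52*(140 - 7) = -52*133 = -6916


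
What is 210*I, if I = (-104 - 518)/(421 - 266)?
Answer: -26124/31 ≈ -842.71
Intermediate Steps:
I = -622/155 ≈ -4.0129
210*I = 210*(-622/155) = -26124/31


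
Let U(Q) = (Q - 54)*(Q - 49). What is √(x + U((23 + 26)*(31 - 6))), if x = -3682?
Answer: √1373414 ≈ 1171.9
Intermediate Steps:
U(Q) = (-54 + Q)*(-49 + Q)
√(x + U((23 + 26)*(31 - 6))) = √(-3682 + (2646 + ((23 + 26)*(31 - 6))² - 103*(23 + 26)*(31 - 6))) = √(-3682 + (2646 + (49*25)² - 5047*25)) = √(-3682 + (2646 + 1225² - 103*1225)) = √(-3682 + (2646 + 1500625 - 126175)) = √(-3682 + 1377096) = √1373414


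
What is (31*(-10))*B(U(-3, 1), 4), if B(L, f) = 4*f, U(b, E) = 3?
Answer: -4960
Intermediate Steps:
(31*(-10))*B(U(-3, 1), 4) = (31*(-10))*(4*4) = -310*16 = -4960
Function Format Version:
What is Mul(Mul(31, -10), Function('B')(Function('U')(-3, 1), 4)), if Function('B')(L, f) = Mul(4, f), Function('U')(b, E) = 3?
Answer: -4960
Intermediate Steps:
Mul(Mul(31, -10), Function('B')(Function('U')(-3, 1), 4)) = Mul(Mul(31, -10), Mul(4, 4)) = Mul(-310, 16) = -4960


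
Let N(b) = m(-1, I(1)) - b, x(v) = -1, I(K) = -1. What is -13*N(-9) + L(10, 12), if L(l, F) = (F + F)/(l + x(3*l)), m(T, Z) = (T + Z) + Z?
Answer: -226/3 ≈ -75.333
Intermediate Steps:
m(T, Z) = T + 2*Z
L(l, F) = 2*F/(-1 + l) (L(l, F) = (F + F)/(l - 1) = (2*F)/(-1 + l) = 2*F/(-1 + l))
N(b) = -3 - b (N(b) = (-1 + 2*(-1)) - b = (-1 - 2) - b = -3 - b)
-13*N(-9) + L(10, 12) = -13*(-3 - 1*(-9)) + 2*12/(-1 + 10) = -13*(-3 + 9) + 2*12/9 = -13*6 + 2*12*(1/9) = -78 + 8/3 = -226/3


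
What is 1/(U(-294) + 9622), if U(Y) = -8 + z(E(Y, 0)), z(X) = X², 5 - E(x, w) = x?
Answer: 1/99015 ≈ 1.0099e-5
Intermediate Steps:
E(x, w) = 5 - x
U(Y) = -8 + (5 - Y)²
1/(U(-294) + 9622) = 1/((-8 + (-5 - 294)²) + 9622) = 1/((-8 + (-299)²) + 9622) = 1/((-8 + 89401) + 9622) = 1/(89393 + 9622) = 1/99015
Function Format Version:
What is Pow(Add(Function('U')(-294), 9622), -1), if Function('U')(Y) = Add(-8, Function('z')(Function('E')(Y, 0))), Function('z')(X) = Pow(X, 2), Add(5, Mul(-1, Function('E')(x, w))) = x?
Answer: Rational(1, 99015) ≈ 1.0099e-5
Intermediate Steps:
Function('E')(x, w) = Add(5, Mul(-1, x))
Function('U')(Y) = Add(-8, Pow(Add(5, Mul(-1, Y)), 2))
Pow(Add(Function('U')(-294), 9622), -1) = Pow(Add(Add(-8, Pow(Add(-5, -294), 2)), 9622), -1) = Pow(Add(Add(-8, Pow(-299, 2)), 9622), -1) = Pow(Add(Add(-8, 89401), 9622), -1) = Pow(Add(89393, 9622), -1) = Pow(99015, -1) = Rational(1, 99015)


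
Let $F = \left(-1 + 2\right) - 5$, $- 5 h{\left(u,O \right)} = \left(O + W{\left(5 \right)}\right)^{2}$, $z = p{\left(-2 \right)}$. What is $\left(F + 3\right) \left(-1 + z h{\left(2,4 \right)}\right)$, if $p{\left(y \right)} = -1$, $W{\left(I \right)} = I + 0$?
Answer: $- \frac{76}{5} \approx -15.2$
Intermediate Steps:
$W{\left(I \right)} = I$
$z = -1$
$h{\left(u,O \right)} = - \frac{\left(5 + O\right)^{2}}{5}$ ($h{\left(u,O \right)} = - \frac{\left(O + 5\right)^{2}}{5} = - \frac{\left(5 + O\right)^{2}}{5}$)
$F = -4$ ($F = 1 - 5 = -4$)
$\left(F + 3\right) \left(-1 + z h{\left(2,4 \right)}\right) = \left(-4 + 3\right) \left(-1 - - \frac{\left(5 + 4\right)^{2}}{5}\right) = - (-1 - - \frac{9^{2}}{5}) = - (-1 - \left(- \frac{1}{5}\right) 81) = - (-1 - - \frac{81}{5}) = - (-1 + \frac{81}{5}) = \left(-1\right) \frac{76}{5} = - \frac{76}{5}$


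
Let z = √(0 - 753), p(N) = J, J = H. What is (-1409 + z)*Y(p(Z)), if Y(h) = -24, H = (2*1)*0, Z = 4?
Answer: 33816 - 24*I*√753 ≈ 33816.0 - 658.58*I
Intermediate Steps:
H = 0 (H = 2*0 = 0)
J = 0
p(N) = 0
z = I*√753 (z = √(-753) = I*√753 ≈ 27.441*I)
(-1409 + z)*Y(p(Z)) = (-1409 + I*√753)*(-24) = 33816 - 24*I*√753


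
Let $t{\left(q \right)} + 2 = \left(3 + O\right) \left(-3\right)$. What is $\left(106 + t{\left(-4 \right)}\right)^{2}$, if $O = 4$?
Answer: $6889$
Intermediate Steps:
$t{\left(q \right)} = -23$ ($t{\left(q \right)} = -2 + \left(3 + 4\right) \left(-3\right) = -2 + 7 \left(-3\right) = -2 - 21 = -23$)
$\left(106 + t{\left(-4 \right)}\right)^{2} = \left(106 - 23\right)^{2} = 83^{2} = 6889$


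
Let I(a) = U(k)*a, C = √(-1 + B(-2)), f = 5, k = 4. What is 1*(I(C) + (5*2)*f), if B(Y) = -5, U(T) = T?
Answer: 50 + 4*I*√6 ≈ 50.0 + 9.798*I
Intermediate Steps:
C = I*√6 (C = √(-1 - 5) = √(-6) = I*√6 ≈ 2.4495*I)
I(a) = 4*a
1*(I(C) + (5*2)*f) = 1*(4*(I*√6) + (5*2)*5) = 1*(4*I*√6 + 10*5) = 1*(4*I*√6 + 50) = 1*(50 + 4*I*√6) = 50 + 4*I*√6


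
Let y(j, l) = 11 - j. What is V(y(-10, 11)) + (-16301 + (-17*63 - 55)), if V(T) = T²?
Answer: -16986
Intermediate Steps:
V(y(-10, 11)) + (-16301 + (-17*63 - 55)) = (11 - 1*(-10))² + (-16301 + (-17*63 - 55)) = (11 + 10)² + (-16301 + (-1071 - 55)) = 21² + (-16301 - 1126) = 441 - 17427 = -16986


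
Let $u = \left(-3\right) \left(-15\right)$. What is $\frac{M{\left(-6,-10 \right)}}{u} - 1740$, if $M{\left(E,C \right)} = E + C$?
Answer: $- \frac{78316}{45} \approx -1740.4$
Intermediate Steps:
$u = 45$
$M{\left(E,C \right)} = C + E$
$\frac{M{\left(-6,-10 \right)}}{u} - 1740 = \frac{-10 - 6}{45} - 1740 = \left(-16\right) \frac{1}{45} - 1740 = - \frac{16}{45} - 1740 = - \frac{78316}{45}$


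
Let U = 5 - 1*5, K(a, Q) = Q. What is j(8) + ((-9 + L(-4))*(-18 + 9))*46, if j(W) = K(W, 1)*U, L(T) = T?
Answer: 5382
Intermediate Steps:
U = 0 (U = 5 - 5 = 0)
j(W) = 0 (j(W) = 1*0 = 0)
j(8) + ((-9 + L(-4))*(-18 + 9))*46 = 0 + ((-9 - 4)*(-18 + 9))*46 = 0 - 13*(-9)*46 = 0 + 117*46 = 0 + 5382 = 5382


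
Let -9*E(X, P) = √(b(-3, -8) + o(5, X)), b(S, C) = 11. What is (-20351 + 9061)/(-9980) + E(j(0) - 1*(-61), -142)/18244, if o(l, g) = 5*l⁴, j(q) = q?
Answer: 46330349/40966902 ≈ 1.1309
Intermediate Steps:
E(X, P) = -56/9 (E(X, P) = -√(11 + 5*5⁴)/9 = -√(11 + 5*625)/9 = -√(11 + 3125)/9 = -√3136/9 = -⅑*56 = -56/9)
(-20351 + 9061)/(-9980) + E(j(0) - 1*(-61), -142)/18244 = (-20351 + 9061)/(-9980) - 56/9/18244 = -11290*(-1/9980) - 56/9*1/18244 = 1129/998 - 14/41049 = 46330349/40966902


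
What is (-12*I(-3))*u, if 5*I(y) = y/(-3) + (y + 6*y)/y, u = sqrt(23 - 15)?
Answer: -192*sqrt(2)/5 ≈ -54.306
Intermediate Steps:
u = 2*sqrt(2) (u = sqrt(8) = 2*sqrt(2) ≈ 2.8284)
I(y) = 7/5 - y/15 (I(y) = (y/(-3) + (y + 6*y)/y)/5 = (y*(-1/3) + (7*y)/y)/5 = (-y/3 + 7)/5 = (7 - y/3)/5 = 7/5 - y/15)
(-12*I(-3))*u = (-12*(7/5 - 1/15*(-3)))*(2*sqrt(2)) = (-12*(7/5 + 1/5))*(2*sqrt(2)) = (-12*8/5)*(2*sqrt(2)) = -192*sqrt(2)/5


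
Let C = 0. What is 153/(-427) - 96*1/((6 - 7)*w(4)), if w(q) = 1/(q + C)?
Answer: 163815/427 ≈ 383.64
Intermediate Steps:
w(q) = 1/q (w(q) = 1/(q + 0) = 1/q)
153/(-427) - 96*1/((6 - 7)*w(4)) = 153/(-427) - 96*4/(6 - 7) = 153*(-1/427) - 96/((-1*1/4)) = -153/427 - 96/(-1/4) = -153/427 - 96*(-4) = -153/427 + 384 = 163815/427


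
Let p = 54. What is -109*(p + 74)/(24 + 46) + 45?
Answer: -5401/35 ≈ -154.31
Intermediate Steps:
-109*(p + 74)/(24 + 46) + 45 = -109*(54 + 74)/(24 + 46) + 45 = -13952/70 + 45 = -109*64/35 + 45 = -6976/35 + 45 = -5401/35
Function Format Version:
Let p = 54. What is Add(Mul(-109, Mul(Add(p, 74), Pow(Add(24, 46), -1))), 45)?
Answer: Rational(-5401, 35) ≈ -154.31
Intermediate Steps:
Add(Mul(-109, Mul(Add(p, 74), Pow(Add(24, 46), -1))), 45) = Add(Mul(-109, Mul(Add(54, 74), Pow(Add(24, 46), -1))), 45) = Add(Mul(-109, Mul(128, Pow(70, -1))), 45) = Add(Mul(-109, Mul(128, Rational(1, 70))), 45) = Add(Mul(-109, Rational(64, 35)), 45) = Add(Rational(-6976, 35), 45) = Rational(-5401, 35)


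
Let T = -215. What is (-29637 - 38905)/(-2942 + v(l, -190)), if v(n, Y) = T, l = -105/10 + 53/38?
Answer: 68542/3157 ≈ 21.711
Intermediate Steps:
l = -173/19 (l = -105*⅒ + 53*(1/38) = -21/2 + 53/38 = -173/19 ≈ -9.1053)
v(n, Y) = -215
(-29637 - 38905)/(-2942 + v(l, -190)) = (-29637 - 38905)/(-2942 - 215) = -68542/(-3157) = -68542*(-1/3157) = 68542/3157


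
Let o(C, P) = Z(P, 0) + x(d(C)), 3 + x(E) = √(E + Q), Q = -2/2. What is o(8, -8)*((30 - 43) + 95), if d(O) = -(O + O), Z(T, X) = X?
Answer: -246 + 82*I*√17 ≈ -246.0 + 338.09*I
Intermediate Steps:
Q = -1 (Q = -2*½ = -1)
d(O) = -2*O
x(E) = -3 + √(-1 + E) (x(E) = -3 + √(E - 1) = -3 + √(-1 + E))
o(C, P) = -3 + √(-1 - 2*C) (o(C, P) = 0 + (-3 + √(-1 - 2*C)) = -3 + √(-1 - 2*C))
o(8, -8)*((30 - 43) + 95) = (-3 + √(-1 - 2*8))*((30 - 43) + 95) = (-3 + √(-1 - 16))*(-13 + 95) = (-3 + √(-17))*82 = (-3 + I*√17)*82 = -246 + 82*I*√17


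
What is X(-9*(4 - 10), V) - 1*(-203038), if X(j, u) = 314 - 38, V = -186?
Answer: 203314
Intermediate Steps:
X(j, u) = 276
X(-9*(4 - 10), V) - 1*(-203038) = 276 - 1*(-203038) = 276 + 203038 = 203314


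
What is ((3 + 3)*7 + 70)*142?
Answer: 15904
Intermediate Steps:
((3 + 3)*7 + 70)*142 = (6*7 + 70)*142 = (42 + 70)*142 = 112*142 = 15904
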